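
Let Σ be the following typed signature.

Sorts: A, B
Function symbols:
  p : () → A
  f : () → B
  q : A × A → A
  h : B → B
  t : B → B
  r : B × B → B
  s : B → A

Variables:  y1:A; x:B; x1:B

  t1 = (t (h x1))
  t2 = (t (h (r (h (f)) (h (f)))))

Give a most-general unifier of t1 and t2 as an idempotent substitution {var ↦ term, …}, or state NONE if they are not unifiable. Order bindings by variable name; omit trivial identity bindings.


{x1 ↦ (r (h (f)) (h (f)))}


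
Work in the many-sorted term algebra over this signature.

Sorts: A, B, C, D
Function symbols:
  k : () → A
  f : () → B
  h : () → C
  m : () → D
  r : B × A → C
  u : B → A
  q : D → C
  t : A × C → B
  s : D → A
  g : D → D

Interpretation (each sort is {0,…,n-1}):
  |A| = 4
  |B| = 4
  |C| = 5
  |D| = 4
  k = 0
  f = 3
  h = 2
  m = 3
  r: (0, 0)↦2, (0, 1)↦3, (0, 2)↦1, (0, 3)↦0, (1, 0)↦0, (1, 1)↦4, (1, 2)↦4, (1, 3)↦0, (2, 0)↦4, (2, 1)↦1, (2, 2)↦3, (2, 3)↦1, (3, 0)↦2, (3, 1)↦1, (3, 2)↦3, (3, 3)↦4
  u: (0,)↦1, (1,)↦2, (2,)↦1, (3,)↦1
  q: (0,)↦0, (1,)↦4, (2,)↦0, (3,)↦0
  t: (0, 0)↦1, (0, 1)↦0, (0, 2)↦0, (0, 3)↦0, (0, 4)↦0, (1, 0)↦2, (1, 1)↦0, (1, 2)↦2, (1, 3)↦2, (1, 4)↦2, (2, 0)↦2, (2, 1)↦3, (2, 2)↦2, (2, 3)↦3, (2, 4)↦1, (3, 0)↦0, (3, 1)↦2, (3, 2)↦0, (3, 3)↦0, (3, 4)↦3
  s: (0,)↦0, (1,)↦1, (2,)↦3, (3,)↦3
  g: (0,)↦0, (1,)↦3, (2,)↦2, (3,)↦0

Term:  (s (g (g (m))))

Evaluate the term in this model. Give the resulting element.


  m = 3
  (g (m)) = g(3,) = 0
  (g (g (m))) = g(0,) = 0
  (s (g (g (m)))) = s(0,) = 0

value = 0


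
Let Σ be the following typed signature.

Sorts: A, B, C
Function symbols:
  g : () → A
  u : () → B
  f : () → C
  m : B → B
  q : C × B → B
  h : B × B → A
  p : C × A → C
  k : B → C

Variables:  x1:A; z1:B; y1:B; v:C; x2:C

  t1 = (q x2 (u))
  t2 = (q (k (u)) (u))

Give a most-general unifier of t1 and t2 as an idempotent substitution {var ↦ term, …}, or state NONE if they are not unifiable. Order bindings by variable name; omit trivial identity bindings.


{x2 ↦ (k (u))}


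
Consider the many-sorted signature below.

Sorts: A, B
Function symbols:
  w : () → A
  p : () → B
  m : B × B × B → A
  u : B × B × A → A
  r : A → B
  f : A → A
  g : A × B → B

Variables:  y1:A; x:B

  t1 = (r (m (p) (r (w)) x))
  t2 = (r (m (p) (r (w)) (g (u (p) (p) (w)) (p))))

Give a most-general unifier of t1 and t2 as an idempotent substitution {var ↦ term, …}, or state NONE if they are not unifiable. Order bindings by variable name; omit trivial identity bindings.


{x ↦ (g (u (p) (p) (w)) (p))}


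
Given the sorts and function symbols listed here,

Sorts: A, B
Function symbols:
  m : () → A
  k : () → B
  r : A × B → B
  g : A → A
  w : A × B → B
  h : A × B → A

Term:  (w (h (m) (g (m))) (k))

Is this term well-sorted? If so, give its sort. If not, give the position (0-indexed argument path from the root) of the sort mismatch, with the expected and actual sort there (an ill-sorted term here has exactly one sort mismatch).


ill-sorted at position [0, 1]: expected B, got A

    (m) : A
      (m) : A
    (g (m)) : A
  (h (m) (g (m))) : ✗ arg 1 at [0, 1] has sort A, expected B
  (k) : B


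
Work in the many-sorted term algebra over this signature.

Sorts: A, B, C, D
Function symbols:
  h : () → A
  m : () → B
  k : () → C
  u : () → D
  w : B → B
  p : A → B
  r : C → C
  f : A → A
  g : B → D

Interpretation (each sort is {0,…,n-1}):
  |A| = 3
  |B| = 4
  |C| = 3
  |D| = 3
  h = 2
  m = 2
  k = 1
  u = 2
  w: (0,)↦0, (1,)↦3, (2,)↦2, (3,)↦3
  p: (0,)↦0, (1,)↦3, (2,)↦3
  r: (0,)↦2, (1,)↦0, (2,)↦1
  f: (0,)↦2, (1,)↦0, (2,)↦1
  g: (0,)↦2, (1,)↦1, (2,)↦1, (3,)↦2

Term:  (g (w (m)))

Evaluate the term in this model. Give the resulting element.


value = 1

  m = 2
  (w (m)) = w(2,) = 2
  (g (w (m))) = g(2,) = 1


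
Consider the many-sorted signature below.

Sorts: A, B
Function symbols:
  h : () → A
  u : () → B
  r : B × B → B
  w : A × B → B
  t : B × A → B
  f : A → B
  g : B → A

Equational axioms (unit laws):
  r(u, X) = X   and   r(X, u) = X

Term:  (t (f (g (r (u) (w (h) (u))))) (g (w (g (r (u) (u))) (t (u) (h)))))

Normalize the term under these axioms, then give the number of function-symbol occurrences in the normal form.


size = 13

1. (t (f (g (r (u) (w (h) (u))))) (g (w (g (r (u) (u))) (t (u) (h)))))  →  (t (f (g (w (h) (u)))) (g (w (g (r (u) (u))) (t (u) (h)))))
2. (t (f (g (w (h) (u)))) (g (w (g (r (u) (u))) (t (u) (h)))))  →  (t (f (g (w (h) (u)))) (g (w (g (u)) (t (u) (h)))))
normal form: (t (f (g (w (h) (u)))) (g (w (g (u)) (t (u) (h)))))


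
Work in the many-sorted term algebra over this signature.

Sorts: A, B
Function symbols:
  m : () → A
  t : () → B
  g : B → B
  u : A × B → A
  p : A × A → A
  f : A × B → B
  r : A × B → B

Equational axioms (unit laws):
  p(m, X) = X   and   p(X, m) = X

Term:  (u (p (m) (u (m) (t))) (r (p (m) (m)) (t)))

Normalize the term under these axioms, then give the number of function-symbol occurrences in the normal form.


1. (u (p (m) (u (m) (t))) (r (p (m) (m)) (t)))  →  (u (u (m) (t)) (r (p (m) (m)) (t)))
2. (u (u (m) (t)) (r (p (m) (m)) (t)))  →  (u (u (m) (t)) (r (m) (t)))
normal form: (u (u (m) (t)) (r (m) (t)))

size = 7


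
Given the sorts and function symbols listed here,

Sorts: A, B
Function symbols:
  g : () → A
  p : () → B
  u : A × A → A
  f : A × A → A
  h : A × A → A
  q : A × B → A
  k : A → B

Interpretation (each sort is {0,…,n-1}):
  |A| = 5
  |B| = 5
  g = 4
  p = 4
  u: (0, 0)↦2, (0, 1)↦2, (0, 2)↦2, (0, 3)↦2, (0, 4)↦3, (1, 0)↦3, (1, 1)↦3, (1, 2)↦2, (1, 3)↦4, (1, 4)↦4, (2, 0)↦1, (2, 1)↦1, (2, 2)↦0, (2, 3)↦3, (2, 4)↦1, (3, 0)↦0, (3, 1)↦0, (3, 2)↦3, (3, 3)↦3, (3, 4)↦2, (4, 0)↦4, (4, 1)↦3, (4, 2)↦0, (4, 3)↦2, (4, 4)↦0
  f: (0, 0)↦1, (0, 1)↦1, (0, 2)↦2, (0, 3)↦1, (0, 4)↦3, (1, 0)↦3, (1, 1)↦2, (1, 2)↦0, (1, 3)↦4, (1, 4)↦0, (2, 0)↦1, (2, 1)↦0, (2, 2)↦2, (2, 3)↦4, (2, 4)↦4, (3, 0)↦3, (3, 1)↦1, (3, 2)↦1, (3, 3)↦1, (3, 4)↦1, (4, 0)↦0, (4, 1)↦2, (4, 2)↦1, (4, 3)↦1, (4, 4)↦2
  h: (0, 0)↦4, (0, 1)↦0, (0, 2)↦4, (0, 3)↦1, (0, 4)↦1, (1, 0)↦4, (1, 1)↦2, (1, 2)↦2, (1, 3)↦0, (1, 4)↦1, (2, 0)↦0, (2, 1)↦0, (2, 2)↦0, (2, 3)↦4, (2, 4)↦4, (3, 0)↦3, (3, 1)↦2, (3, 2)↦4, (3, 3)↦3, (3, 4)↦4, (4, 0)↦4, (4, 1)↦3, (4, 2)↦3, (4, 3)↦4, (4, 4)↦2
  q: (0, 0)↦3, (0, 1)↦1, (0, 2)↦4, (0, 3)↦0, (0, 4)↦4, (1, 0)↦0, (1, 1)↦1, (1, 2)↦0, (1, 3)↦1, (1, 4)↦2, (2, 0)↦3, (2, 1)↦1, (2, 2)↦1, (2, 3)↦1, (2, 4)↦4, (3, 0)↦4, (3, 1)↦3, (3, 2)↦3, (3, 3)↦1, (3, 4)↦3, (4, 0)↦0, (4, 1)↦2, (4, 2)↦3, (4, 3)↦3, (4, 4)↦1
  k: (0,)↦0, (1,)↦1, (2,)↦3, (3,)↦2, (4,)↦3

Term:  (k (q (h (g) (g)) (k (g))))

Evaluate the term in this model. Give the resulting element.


value = 1

  g = 4
  g = 4
  (h (g) (g)) = h(4, 4) = 2
  g = 4
  (k (g)) = k(4,) = 3
  (q (h (g) (g)) (k (g))) = q(2, 3) = 1
  (k (q (h (g) (g)) (k (g)))) = k(1,) = 1


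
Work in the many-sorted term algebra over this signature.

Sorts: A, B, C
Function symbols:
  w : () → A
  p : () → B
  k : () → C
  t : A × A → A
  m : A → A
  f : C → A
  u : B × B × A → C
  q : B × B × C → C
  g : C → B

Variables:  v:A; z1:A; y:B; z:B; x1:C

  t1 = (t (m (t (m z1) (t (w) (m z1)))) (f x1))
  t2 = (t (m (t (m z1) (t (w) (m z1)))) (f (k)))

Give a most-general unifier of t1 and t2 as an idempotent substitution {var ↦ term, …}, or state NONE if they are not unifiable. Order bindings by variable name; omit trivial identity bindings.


{x1 ↦ (k)}


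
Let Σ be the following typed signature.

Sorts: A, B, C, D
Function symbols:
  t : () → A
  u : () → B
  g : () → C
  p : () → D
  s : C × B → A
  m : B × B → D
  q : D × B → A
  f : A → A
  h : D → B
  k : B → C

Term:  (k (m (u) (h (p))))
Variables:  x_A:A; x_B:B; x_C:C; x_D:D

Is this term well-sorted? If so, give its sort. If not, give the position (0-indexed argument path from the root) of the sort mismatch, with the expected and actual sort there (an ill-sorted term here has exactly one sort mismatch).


    (u) : B
      (p) : D
    (h (p)) : B
  (m (u) (h (p))) : D
(k (m (u) (h (p)))) : ✗ arg 0 at [0] has sort D, expected B

ill-sorted at position [0]: expected B, got D


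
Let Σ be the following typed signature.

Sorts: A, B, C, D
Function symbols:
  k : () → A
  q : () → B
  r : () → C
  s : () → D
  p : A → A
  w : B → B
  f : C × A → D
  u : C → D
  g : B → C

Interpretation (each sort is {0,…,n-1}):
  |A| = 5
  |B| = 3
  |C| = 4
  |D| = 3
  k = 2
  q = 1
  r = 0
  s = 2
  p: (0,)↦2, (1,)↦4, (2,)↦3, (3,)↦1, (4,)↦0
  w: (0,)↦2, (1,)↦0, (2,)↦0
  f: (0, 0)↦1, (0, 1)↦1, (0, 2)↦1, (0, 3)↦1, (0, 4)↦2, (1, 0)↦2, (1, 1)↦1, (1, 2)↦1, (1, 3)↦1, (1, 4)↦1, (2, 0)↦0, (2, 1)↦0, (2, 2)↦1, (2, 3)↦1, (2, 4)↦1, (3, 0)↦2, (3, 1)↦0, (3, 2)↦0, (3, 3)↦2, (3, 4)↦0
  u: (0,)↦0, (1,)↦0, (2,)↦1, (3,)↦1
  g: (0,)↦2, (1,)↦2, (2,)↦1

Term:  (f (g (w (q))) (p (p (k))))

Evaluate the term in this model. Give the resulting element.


  q = 1
  (w (q)) = w(1,) = 0
  (g (w (q))) = g(0,) = 2
  k = 2
  (p (k)) = p(2,) = 3
  (p (p (k))) = p(3,) = 1
  (f (g (w (q))) (p (p (k)))) = f(2, 1) = 0

value = 0


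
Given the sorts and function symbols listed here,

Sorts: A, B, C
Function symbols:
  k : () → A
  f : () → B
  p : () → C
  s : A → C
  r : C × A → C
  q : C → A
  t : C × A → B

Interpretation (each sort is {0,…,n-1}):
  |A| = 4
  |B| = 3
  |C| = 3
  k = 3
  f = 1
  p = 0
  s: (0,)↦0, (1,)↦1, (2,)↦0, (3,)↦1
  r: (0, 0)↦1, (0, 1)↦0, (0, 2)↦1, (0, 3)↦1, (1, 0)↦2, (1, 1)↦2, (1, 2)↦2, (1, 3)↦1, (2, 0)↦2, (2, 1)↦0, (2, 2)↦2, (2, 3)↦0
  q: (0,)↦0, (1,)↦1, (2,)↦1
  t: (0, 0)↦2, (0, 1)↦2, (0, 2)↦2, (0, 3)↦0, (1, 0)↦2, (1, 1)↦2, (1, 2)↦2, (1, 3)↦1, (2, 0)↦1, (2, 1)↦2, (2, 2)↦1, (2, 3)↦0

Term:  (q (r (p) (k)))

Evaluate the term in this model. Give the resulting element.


  p = 0
  k = 3
  (r (p) (k)) = r(0, 3) = 1
  (q (r (p) (k))) = q(1,) = 1

value = 1


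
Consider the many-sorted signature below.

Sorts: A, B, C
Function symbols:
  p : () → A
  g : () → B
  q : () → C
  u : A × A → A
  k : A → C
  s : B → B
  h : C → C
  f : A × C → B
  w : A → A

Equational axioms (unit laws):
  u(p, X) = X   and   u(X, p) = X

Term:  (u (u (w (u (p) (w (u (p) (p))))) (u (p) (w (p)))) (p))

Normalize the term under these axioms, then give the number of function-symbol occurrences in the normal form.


size = 6

1. (u (u (w (u (p) (w (u (p) (p))))) (u (p) (w (p)))) (p))  →  (u (w (u (p) (w (u (p) (p))))) (u (p) (w (p))))
2. (u (w (u (p) (w (u (p) (p))))) (u (p) (w (p))))  →  (u (w (w (u (p) (p)))) (u (p) (w (p))))
3. (u (w (w (u (p) (p)))) (u (p) (w (p))))  →  (u (w (w (p))) (u (p) (w (p))))
4. (u (w (w (p))) (u (p) (w (p))))  →  (u (w (w (p))) (w (p)))
normal form: (u (w (w (p))) (w (p)))


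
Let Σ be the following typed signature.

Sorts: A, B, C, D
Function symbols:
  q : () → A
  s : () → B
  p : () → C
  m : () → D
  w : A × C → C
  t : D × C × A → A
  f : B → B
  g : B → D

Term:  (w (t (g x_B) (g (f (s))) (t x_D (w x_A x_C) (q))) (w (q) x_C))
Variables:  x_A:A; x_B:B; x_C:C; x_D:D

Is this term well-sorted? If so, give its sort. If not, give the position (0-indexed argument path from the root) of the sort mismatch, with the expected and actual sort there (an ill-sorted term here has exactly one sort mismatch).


ill-sorted at position [0, 1]: expected C, got D

      x_B : B
    (g x_B) : D
        (s) : B
      (f (s)) : B
    (g (f (s))) : D
      x_D : D
        x_A : A
        x_C : C
      (w x_A x_C) : C
      (q) : A
    (t x_D (w x_A x_C) (q)) : A
  (t (g x_B) (g (f (s))) (t x_D (w x_A x_C) (q))) : ✗ arg 1 at [0, 1] has sort D, expected C
    (q) : A
    x_C : C
  (w (q) x_C) : C


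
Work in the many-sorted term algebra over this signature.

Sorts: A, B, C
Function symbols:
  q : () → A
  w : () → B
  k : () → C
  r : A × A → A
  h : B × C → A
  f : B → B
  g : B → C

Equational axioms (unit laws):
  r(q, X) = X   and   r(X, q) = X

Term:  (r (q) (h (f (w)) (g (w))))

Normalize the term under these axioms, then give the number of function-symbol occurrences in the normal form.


1. (r (q) (h (f (w)) (g (w))))  →  (h (f (w)) (g (w)))
normal form: (h (f (w)) (g (w)))

size = 5


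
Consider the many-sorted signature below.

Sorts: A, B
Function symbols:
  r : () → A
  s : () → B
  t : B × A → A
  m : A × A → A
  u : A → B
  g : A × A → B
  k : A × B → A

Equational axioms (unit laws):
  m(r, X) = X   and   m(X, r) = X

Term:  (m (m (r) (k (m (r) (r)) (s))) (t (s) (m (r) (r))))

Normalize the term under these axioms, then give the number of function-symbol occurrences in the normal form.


1. (m (m (r) (k (m (r) (r)) (s))) (t (s) (m (r) (r))))  →  (m (k (m (r) (r)) (s)) (t (s) (m (r) (r))))
2. (m (k (m (r) (r)) (s)) (t (s) (m (r) (r))))  →  (m (k (r) (s)) (t (s) (m (r) (r))))
3. (m (k (r) (s)) (t (s) (m (r) (r))))  →  (m (k (r) (s)) (t (s) (r)))
normal form: (m (k (r) (s)) (t (s) (r)))

size = 7


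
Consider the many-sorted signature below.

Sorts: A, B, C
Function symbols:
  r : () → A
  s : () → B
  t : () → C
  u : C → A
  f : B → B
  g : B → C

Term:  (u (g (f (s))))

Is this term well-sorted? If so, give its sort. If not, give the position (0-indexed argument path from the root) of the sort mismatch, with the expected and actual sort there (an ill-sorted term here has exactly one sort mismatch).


well-sorted; sort = A

      (s) : B
    (f (s)) : B
  (g (f (s))) : C
(u (g (f (s)))) : A


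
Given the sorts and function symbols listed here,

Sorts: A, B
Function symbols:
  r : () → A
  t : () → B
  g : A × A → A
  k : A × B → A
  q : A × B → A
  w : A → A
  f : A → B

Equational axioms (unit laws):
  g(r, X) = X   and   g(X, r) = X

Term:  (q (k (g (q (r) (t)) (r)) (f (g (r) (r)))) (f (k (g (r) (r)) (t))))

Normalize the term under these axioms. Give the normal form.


normal form = (q (k (q (r) (t)) (f (r))) (f (k (r) (t))))

1. (q (k (g (q (r) (t)) (r)) (f (g (r) (r)))) (f (k (g (r) (r)) (t))))  →  (q (k (q (r) (t)) (f (g (r) (r)))) (f (k (g (r) (r)) (t))))
2. (q (k (q (r) (t)) (f (g (r) (r)))) (f (k (g (r) (r)) (t))))  →  (q (k (q (r) (t)) (f (r))) (f (k (g (r) (r)) (t))))
3. (q (k (q (r) (t)) (f (r))) (f (k (g (r) (r)) (t))))  →  (q (k (q (r) (t)) (f (r))) (f (k (r) (t))))


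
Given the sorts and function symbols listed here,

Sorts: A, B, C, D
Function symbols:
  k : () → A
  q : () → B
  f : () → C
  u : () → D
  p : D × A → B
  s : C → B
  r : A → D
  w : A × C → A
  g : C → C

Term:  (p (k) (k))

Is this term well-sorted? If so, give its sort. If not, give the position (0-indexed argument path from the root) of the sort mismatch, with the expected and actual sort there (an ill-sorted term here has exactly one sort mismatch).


  (k) : A
  (k) : A
(p (k) (k)) : ✗ arg 0 at [0] has sort A, expected D

ill-sorted at position [0]: expected D, got A


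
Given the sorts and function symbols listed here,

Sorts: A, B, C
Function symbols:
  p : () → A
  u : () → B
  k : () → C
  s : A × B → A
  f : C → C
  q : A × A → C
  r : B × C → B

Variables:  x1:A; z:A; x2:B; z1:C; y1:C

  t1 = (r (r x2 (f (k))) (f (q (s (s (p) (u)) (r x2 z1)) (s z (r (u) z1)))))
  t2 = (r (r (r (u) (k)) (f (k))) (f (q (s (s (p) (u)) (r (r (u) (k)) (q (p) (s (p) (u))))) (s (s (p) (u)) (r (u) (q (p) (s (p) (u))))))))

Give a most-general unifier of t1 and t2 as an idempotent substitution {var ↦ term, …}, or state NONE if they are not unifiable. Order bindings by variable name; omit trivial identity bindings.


{x2 ↦ (r (u) (k)), z ↦ (s (p) (u)), z1 ↦ (q (p) (s (p) (u)))}


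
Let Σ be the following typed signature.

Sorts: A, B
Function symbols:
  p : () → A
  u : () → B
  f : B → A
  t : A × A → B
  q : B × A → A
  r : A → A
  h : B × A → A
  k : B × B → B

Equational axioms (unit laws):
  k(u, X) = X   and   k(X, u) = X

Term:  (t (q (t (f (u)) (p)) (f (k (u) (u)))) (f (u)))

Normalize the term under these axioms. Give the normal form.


normal form = (t (q (t (f (u)) (p)) (f (u))) (f (u)))

1. (t (q (t (f (u)) (p)) (f (k (u) (u)))) (f (u)))  →  (t (q (t (f (u)) (p)) (f (u))) (f (u)))


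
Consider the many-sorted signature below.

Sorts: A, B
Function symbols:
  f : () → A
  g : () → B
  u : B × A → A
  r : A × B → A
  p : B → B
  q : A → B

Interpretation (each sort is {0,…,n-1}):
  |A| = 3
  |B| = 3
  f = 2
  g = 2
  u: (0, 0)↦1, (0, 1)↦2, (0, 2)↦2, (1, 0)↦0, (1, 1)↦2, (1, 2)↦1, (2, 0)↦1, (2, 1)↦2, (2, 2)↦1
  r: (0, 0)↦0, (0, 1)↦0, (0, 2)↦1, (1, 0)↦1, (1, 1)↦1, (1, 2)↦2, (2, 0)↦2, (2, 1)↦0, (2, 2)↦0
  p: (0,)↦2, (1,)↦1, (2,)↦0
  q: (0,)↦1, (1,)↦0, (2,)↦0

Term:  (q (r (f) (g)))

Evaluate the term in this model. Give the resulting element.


value = 1

  f = 2
  g = 2
  (r (f) (g)) = r(2, 2) = 0
  (q (r (f) (g))) = q(0,) = 1


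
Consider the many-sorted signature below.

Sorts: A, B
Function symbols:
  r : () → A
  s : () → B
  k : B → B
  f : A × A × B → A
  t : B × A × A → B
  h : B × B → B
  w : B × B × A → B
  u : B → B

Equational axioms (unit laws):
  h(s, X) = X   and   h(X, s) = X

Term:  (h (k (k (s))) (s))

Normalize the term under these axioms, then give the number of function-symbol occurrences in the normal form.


1. (h (k (k (s))) (s))  →  (k (k (s)))
normal form: (k (k (s)))

size = 3


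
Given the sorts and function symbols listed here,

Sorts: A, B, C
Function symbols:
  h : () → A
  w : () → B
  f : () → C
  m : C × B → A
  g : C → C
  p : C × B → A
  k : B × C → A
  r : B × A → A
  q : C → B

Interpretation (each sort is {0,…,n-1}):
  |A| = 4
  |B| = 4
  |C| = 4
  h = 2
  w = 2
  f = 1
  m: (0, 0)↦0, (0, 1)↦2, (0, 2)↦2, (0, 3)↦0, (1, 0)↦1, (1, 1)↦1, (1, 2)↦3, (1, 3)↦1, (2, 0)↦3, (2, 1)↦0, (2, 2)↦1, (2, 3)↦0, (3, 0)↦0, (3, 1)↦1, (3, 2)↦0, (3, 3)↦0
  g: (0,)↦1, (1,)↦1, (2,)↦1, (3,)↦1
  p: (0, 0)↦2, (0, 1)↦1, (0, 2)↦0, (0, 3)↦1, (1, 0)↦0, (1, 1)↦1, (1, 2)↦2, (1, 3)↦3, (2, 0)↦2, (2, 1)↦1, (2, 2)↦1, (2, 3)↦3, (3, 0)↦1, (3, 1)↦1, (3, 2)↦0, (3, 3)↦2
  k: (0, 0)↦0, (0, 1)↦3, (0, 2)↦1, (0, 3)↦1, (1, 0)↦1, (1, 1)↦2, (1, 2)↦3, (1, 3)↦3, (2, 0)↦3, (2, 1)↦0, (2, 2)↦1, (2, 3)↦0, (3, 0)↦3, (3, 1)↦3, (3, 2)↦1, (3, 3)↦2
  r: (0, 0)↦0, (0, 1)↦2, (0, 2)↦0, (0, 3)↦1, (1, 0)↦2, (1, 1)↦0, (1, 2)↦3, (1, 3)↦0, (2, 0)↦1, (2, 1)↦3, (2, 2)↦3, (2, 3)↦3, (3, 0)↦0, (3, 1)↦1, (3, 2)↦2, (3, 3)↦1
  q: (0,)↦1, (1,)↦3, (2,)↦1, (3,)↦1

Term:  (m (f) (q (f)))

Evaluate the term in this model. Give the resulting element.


value = 1

  f = 1
  f = 1
  (q (f)) = q(1,) = 3
  (m (f) (q (f))) = m(1, 3) = 1


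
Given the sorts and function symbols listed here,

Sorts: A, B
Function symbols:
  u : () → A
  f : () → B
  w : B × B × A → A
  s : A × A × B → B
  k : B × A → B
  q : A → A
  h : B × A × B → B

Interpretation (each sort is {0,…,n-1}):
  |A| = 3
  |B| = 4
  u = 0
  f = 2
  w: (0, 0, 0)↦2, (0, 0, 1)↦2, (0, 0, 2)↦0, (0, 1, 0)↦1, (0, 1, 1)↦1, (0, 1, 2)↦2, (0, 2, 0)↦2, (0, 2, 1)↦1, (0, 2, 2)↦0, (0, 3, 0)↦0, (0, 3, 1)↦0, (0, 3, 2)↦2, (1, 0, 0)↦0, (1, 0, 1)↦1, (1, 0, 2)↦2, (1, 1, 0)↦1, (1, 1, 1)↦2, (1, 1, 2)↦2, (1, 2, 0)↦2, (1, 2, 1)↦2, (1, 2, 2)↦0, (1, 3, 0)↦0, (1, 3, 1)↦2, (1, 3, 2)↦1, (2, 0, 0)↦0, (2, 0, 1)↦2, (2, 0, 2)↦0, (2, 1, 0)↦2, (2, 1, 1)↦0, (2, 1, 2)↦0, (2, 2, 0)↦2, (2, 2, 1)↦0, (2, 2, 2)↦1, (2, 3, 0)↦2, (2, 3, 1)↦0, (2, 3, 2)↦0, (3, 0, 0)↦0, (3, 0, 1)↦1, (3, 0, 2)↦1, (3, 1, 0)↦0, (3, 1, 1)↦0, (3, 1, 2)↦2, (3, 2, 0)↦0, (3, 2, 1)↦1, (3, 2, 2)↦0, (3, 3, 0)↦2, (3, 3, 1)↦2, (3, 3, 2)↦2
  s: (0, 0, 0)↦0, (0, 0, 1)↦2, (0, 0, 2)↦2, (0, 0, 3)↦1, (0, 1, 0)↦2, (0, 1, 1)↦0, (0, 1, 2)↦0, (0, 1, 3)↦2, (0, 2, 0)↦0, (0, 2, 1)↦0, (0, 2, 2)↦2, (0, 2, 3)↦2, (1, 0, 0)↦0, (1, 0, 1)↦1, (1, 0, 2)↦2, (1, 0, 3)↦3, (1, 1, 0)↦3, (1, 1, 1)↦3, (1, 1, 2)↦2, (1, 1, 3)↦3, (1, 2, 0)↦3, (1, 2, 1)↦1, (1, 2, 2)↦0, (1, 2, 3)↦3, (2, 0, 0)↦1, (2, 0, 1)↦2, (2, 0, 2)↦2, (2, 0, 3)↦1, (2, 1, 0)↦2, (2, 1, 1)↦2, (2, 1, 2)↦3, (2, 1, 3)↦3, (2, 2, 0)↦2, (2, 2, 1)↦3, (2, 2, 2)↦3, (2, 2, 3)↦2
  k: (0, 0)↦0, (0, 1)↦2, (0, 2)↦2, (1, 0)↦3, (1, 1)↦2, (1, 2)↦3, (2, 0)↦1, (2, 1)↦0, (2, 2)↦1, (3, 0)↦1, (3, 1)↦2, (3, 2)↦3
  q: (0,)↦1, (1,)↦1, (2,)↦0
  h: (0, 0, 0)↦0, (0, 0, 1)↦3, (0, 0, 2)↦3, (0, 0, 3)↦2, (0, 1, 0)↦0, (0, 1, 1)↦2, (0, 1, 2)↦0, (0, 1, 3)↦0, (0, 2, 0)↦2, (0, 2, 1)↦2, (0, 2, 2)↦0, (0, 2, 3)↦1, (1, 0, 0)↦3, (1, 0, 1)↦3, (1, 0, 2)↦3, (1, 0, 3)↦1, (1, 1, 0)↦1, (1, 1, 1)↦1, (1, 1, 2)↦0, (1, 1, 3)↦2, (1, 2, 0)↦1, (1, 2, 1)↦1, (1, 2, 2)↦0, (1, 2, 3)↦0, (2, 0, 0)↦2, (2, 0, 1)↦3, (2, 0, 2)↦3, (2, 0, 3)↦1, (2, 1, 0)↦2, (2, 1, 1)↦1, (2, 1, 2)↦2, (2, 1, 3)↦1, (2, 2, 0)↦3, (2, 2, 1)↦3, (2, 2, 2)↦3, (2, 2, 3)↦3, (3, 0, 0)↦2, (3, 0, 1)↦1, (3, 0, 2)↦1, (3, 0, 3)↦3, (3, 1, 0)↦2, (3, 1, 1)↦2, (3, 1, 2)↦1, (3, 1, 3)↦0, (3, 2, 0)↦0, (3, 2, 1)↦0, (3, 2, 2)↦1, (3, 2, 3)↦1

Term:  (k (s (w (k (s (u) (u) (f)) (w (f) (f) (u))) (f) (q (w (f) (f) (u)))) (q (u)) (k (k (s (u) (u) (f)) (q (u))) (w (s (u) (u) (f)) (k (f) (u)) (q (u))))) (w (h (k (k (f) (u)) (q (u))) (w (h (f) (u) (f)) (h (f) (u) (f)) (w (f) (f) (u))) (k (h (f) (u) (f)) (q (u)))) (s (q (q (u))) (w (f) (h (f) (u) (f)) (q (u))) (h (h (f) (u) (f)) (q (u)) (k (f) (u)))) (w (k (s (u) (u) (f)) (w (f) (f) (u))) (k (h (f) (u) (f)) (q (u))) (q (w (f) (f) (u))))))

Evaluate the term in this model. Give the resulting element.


  u = 0
  u = 0
  f = 2
  (s (u) (u) (f)) = s(0, 0, 2) = 2
  f = 2
  f = 2
  u = 0
  (w (f) (f) (u)) = w(2, 2, 0) = 2
  (k (s (u) (u) (f)) (w (f) (f) (u))) = k(2, 2) = 1
  f = 2
  f = 2
  f = 2
  u = 0
  (w (f) (f) (u)) = w(2, 2, 0) = 2
  (q (w (f) (f) (u))) = q(2,) = 0
  (w (k (s (u) (u) (f)) (w (f) (f) (u))) (f) (q (w (f) (f) (u)))) = w(1, 2, 0) = 2
  u = 0
  (q (u)) = q(0,) = 1
  u = 0
  u = 0
  f = 2
  (s (u) (u) (f)) = s(0, 0, 2) = 2
  u = 0
  (q (u)) = q(0,) = 1
  (k (s (u) (u) (f)) (q (u))) = k(2, 1) = 0
  u = 0
  u = 0
  f = 2
  (s (u) (u) (f)) = s(0, 0, 2) = 2
  f = 2
  u = 0
  (k (f) (u)) = k(2, 0) = 1
  u = 0
  (q (u)) = q(0,) = 1
  (w (s (u) (u) (f)) (k (f) (u)) (q (u))) = w(2, 1, 1) = 0
  (k (k (s (u) (u) (f)) (q (u))) (w (s (u) (u) (f)) (k (f) (u)) (q (u)))) = k(0, 0) = 0
  (s (w (k (s (u) (u) (f)) (w (f) (f) (u))) (f) (q (w (f) (f) (u)))) (q (u)) (k (k (s (u) (u) (f)) (q (u))) (w (s (u) (u) (f)) (k (f) (u)) (q (u))))) = s(2, 1, 0) = 2
  f = 2
  u = 0
  (k (f) (u)) = k(2, 0) = 1
  u = 0
  (q (u)) = q(0,) = 1
  (k (k (f) (u)) (q (u))) = k(1, 1) = 2
  f = 2
  u = 0
  f = 2
  (h (f) (u) (f)) = h(2, 0, 2) = 3
  f = 2
  u = 0
  f = 2
  (h (f) (u) (f)) = h(2, 0, 2) = 3
  f = 2
  f = 2
  u = 0
  (w (f) (f) (u)) = w(2, 2, 0) = 2
  (w (h (f) (u) (f)) (h (f) (u) (f)) (w (f) (f) (u))) = w(3, 3, 2) = 2
  f = 2
  u = 0
  f = 2
  (h (f) (u) (f)) = h(2, 0, 2) = 3
  u = 0
  (q (u)) = q(0,) = 1
  (k (h (f) (u) (f)) (q (u))) = k(3, 1) = 2
  (h (k (k (f) (u)) (q (u))) (w (h (f) (u) (f)) (h (f) (u) (f)) (w (f) (f) (u))) (k (h (f) (u) (f)) (q (u)))) = h(2, 2, 2) = 3
  u = 0
  (q (u)) = q(0,) = 1
  (q (q (u))) = q(1,) = 1
  f = 2
  f = 2
  u = 0
  f = 2
  (h (f) (u) (f)) = h(2, 0, 2) = 3
  u = 0
  (q (u)) = q(0,) = 1
  (w (f) (h (f) (u) (f)) (q (u))) = w(2, 3, 1) = 0
  f = 2
  u = 0
  f = 2
  (h (f) (u) (f)) = h(2, 0, 2) = 3
  u = 0
  (q (u)) = q(0,) = 1
  f = 2
  u = 0
  (k (f) (u)) = k(2, 0) = 1
  (h (h (f) (u) (f)) (q (u)) (k (f) (u))) = h(3, 1, 1) = 2
  (s (q (q (u))) (w (f) (h (f) (u) (f)) (q (u))) (h (h (f) (u) (f)) (q (u)) (k (f) (u)))) = s(1, 0, 2) = 2
  u = 0
  u = 0
  f = 2
  (s (u) (u) (f)) = s(0, 0, 2) = 2
  f = 2
  f = 2
  u = 0
  (w (f) (f) (u)) = w(2, 2, 0) = 2
  (k (s (u) (u) (f)) (w (f) (f) (u))) = k(2, 2) = 1
  f = 2
  u = 0
  f = 2
  (h (f) (u) (f)) = h(2, 0, 2) = 3
  u = 0
  (q (u)) = q(0,) = 1
  (k (h (f) (u) (f)) (q (u))) = k(3, 1) = 2
  f = 2
  f = 2
  u = 0
  (w (f) (f) (u)) = w(2, 2, 0) = 2
  (q (w (f) (f) (u))) = q(2,) = 0
  (w (k (s (u) (u) (f)) (w (f) (f) (u))) (k (h (f) (u) (f)) (q (u))) (q (w (f) (f) (u)))) = w(1, 2, 0) = 2
  (w (h (k (k (f) (u)) (q (u))) (w (h (f) (u) (f)) (h (f) (u) (f)) (w (f) (f) (u))) (k (h (f) (u) (f)) (q (u)))) (s (q (q (u))) (w (f) (h (f) (u) (f)) (q (u))) (h (h (f) (u) (f)) (q (u)) (k (f) (u)))) (w (k (s (u) (u) (f)) (w (f) (f) (u))) (k (h (f) (u) (f)) (q (u))) (q (w (f) (f) (u))))) = w(3, 2, 2) = 0
  (k (s (w (k (s (u) (u) (f)) (w (f) (f) (u))) (f) (q (w (f) (f) (u)))) (q (u)) (k (k (s (u) (u) (f)) (q (u))) (w (s (u) (u) (f)) (k (f) (u)) (q (u))))) (w (h (k (k (f) (u)) (q (u))) (w (h (f) (u) (f)) (h (f) (u) (f)) (w (f) (f) (u))) (k (h (f) (u) (f)) (q (u)))) (s (q (q (u))) (w (f) (h (f) (u) (f)) (q (u))) (h (h (f) (u) (f)) (q (u)) (k (f) (u)))) (w (k (s (u) (u) (f)) (w (f) (f) (u))) (k (h (f) (u) (f)) (q (u))) (q (w (f) (f) (u)))))) = k(2, 0) = 1

value = 1


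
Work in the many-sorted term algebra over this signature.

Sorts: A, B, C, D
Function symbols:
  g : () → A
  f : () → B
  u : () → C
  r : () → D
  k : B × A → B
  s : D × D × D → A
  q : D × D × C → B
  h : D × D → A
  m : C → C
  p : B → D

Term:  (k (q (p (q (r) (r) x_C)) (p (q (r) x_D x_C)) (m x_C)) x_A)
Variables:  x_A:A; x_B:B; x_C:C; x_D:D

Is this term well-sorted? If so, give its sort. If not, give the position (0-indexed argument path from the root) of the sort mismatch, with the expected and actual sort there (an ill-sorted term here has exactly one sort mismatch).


        (r) : D
        (r) : D
        x_C : C
      (q (r) (r) x_C) : B
    (p (q (r) (r) x_C)) : D
        (r) : D
        x_D : D
        x_C : C
      (q (r) x_D x_C) : B
    (p (q (r) x_D x_C)) : D
      x_C : C
    (m x_C) : C
  (q (p (q (r) (r) x_C)) (p (q (r) x_D x_C)) (m x_C)) : B
  x_A : A
(k (q (p (q (r) (r) x_C)) (p (q (r) x_D x_C)) (m x_C)) x_A) : B

well-sorted; sort = B


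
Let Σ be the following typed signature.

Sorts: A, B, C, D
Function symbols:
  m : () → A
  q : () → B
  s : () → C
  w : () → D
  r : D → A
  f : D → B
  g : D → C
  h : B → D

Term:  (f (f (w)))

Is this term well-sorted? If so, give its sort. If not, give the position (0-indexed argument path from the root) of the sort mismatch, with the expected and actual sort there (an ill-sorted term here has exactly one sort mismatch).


    (w) : D
  (f (w)) : B
(f (f (w))) : ✗ arg 0 at [0] has sort B, expected D

ill-sorted at position [0]: expected D, got B


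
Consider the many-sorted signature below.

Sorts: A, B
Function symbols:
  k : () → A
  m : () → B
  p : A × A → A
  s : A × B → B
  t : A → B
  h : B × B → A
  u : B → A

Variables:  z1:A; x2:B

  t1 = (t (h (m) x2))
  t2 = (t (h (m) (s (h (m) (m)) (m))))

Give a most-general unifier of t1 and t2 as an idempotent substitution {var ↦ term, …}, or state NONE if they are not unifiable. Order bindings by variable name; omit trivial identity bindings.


{x2 ↦ (s (h (m) (m)) (m))}


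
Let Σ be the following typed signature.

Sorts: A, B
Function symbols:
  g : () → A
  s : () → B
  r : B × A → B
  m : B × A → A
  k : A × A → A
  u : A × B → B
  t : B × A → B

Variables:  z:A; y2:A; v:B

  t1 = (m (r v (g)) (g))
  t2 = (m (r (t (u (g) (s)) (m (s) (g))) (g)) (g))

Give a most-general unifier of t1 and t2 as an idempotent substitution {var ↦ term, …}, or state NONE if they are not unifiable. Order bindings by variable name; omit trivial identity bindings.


{v ↦ (t (u (g) (s)) (m (s) (g)))}


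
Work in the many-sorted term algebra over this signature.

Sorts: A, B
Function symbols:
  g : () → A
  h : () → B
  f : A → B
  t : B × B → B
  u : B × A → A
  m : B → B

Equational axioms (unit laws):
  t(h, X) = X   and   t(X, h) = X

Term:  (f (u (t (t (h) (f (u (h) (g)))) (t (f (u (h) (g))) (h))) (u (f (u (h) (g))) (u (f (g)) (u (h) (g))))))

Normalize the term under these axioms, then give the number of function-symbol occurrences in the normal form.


size = 22

1. (f (u (t (t (h) (f (u (h) (g)))) (t (f (u (h) (g))) (h))) (u (f (u (h) (g))) (u (f (g)) (u (h) (g))))))  →  (f (u (t (f (u (h) (g))) (t (f (u (h) (g))) (h))) (u (f (u (h) (g))) (u (f (g)) (u (h) (g))))))
2. (f (u (t (f (u (h) (g))) (t (f (u (h) (g))) (h))) (u (f (u (h) (g))) (u (f (g)) (u (h) (g))))))  →  (f (u (t (f (u (h) (g))) (f (u (h) (g)))) (u (f (u (h) (g))) (u (f (g)) (u (h) (g))))))
normal form: (f (u (t (f (u (h) (g))) (f (u (h) (g)))) (u (f (u (h) (g))) (u (f (g)) (u (h) (g))))))


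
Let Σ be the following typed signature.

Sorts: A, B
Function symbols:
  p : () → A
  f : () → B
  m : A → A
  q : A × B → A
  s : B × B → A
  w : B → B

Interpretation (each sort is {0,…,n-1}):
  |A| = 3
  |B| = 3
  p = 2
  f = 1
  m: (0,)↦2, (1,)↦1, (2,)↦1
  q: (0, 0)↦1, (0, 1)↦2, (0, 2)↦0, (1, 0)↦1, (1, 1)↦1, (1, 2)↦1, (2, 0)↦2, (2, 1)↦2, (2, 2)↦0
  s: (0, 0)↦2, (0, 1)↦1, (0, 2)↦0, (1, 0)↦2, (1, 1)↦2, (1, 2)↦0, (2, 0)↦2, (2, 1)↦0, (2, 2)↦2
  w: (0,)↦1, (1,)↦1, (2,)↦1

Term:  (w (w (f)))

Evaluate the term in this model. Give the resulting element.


value = 1

  f = 1
  (w (f)) = w(1,) = 1
  (w (w (f))) = w(1,) = 1


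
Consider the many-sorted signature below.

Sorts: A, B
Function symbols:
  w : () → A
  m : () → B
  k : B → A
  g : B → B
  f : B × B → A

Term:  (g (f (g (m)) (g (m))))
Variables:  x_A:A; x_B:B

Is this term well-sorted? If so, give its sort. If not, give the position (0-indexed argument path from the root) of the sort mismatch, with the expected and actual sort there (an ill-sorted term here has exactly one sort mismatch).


ill-sorted at position [0]: expected B, got A

      (m) : B
    (g (m)) : B
      (m) : B
    (g (m)) : B
  (f (g (m)) (g (m))) : A
(g (f (g (m)) (g (m)))) : ✗ arg 0 at [0] has sort A, expected B


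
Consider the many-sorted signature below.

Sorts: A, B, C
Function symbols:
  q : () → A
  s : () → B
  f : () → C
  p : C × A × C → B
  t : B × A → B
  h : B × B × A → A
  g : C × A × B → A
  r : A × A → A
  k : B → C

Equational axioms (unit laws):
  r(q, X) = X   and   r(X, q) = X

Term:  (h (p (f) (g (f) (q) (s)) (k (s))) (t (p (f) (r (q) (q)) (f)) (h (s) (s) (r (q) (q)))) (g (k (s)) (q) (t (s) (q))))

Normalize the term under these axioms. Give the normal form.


normal form = (h (p (f) (g (f) (q) (s)) (k (s))) (t (p (f) (q) (f)) (h (s) (s) (q))) (g (k (s)) (q) (t (s) (q))))

1. (h (p (f) (g (f) (q) (s)) (k (s))) (t (p (f) (r (q) (q)) (f)) (h (s) (s) (r (q) (q)))) (g (k (s)) (q) (t (s) (q))))  →  (h (p (f) (g (f) (q) (s)) (k (s))) (t (p (f) (q) (f)) (h (s) (s) (r (q) (q)))) (g (k (s)) (q) (t (s) (q))))
2. (h (p (f) (g (f) (q) (s)) (k (s))) (t (p (f) (q) (f)) (h (s) (s) (r (q) (q)))) (g (k (s)) (q) (t (s) (q))))  →  (h (p (f) (g (f) (q) (s)) (k (s))) (t (p (f) (q) (f)) (h (s) (s) (q))) (g (k (s)) (q) (t (s) (q))))


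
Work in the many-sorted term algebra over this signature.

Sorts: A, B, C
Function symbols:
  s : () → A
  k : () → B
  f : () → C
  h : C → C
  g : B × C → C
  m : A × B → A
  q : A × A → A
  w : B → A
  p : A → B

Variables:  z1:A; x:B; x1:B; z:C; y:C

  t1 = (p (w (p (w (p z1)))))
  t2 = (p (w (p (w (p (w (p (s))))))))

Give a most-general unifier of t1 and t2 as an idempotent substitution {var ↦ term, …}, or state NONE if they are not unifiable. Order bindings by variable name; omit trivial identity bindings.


{z1 ↦ (w (p (s)))}


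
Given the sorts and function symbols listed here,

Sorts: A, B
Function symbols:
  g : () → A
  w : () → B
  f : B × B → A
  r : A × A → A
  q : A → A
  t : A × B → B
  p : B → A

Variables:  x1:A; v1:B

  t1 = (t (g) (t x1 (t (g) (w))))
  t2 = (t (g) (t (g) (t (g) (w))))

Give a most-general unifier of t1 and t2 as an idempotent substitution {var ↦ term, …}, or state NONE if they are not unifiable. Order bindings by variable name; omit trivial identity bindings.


{x1 ↦ (g)}


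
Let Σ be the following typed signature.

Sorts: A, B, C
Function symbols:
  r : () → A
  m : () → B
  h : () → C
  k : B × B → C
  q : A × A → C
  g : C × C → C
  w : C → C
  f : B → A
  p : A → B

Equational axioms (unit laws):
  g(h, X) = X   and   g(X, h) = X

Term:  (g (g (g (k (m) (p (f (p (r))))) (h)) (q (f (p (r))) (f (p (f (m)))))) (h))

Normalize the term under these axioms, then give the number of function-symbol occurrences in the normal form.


1. (g (g (g (k (m) (p (f (p (r))))) (h)) (q (f (p (r))) (f (p (f (m)))))) (h))  →  (g (g (k (m) (p (f (p (r))))) (h)) (q (f (p (r))) (f (p (f (m))))))
2. (g (g (k (m) (p (f (p (r))))) (h)) (q (f (p (r))) (f (p (f (m))))))  →  (g (k (m) (p (f (p (r))))) (q (f (p (r))) (f (p (f (m))))))
normal form: (g (k (m) (p (f (p (r))))) (q (f (p (r))) (f (p (f (m))))))

size = 15


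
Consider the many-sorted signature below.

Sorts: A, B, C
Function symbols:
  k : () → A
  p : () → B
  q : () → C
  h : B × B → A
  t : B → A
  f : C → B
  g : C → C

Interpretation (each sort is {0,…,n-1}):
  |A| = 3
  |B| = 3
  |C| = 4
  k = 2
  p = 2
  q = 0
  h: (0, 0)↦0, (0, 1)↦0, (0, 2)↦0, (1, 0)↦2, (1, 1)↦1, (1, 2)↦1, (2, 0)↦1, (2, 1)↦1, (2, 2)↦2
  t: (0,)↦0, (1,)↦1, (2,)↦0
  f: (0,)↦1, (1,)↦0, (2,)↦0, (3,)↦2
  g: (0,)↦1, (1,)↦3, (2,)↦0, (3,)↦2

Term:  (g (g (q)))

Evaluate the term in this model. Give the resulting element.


value = 3

  q = 0
  (g (q)) = g(0,) = 1
  (g (g (q))) = g(1,) = 3


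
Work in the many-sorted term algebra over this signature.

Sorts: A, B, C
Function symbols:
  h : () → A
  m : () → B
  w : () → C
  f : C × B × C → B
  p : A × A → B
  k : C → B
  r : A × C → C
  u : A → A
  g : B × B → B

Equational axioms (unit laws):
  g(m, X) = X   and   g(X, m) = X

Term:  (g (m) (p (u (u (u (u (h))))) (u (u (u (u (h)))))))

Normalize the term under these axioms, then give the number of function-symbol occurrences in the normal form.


1. (g (m) (p (u (u (u (u (h))))) (u (u (u (u (h)))))))  →  (p (u (u (u (u (h))))) (u (u (u (u (h))))))
normal form: (p (u (u (u (u (h))))) (u (u (u (u (h))))))

size = 11


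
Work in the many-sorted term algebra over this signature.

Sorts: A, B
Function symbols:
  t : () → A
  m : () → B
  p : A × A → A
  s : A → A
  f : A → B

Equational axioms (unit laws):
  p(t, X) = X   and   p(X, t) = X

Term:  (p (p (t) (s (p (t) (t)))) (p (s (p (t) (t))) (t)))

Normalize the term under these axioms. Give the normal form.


normal form = (p (s (t)) (s (t)))

1. (p (p (t) (s (p (t) (t)))) (p (s (p (t) (t))) (t)))  →  (p (s (p (t) (t))) (p (s (p (t) (t))) (t)))
2. (p (s (p (t) (t))) (p (s (p (t) (t))) (t)))  →  (p (s (t)) (p (s (p (t) (t))) (t)))
3. (p (s (t)) (p (s (p (t) (t))) (t)))  →  (p (s (t)) (s (p (t) (t))))
4. (p (s (t)) (s (p (t) (t))))  →  (p (s (t)) (s (t)))


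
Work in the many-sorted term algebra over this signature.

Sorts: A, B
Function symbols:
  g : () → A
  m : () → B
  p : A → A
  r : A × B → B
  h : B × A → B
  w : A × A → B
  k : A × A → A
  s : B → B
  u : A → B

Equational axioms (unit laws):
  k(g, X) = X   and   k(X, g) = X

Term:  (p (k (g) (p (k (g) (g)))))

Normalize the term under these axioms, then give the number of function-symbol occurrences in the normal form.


size = 3

1. (p (k (g) (p (k (g) (g)))))  →  (p (p (k (g) (g))))
2. (p (p (k (g) (g))))  →  (p (p (g)))
normal form: (p (p (g)))


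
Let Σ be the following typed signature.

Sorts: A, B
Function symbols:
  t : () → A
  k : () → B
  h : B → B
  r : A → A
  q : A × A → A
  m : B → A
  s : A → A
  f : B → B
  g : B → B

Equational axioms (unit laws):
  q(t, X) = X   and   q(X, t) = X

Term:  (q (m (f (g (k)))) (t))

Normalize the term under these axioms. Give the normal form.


normal form = (m (f (g (k))))

1. (q (m (f (g (k)))) (t))  →  (m (f (g (k))))


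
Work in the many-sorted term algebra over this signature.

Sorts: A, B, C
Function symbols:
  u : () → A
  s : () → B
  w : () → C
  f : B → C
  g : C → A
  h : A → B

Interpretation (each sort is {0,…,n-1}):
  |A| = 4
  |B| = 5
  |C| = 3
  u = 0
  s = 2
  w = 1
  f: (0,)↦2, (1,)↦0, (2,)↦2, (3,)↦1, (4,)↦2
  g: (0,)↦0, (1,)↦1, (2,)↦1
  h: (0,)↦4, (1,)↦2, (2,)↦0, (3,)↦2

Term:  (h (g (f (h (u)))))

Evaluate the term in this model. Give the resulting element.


  u = 0
  (h (u)) = h(0,) = 4
  (f (h (u))) = f(4,) = 2
  (g (f (h (u)))) = g(2,) = 1
  (h (g (f (h (u))))) = h(1,) = 2

value = 2


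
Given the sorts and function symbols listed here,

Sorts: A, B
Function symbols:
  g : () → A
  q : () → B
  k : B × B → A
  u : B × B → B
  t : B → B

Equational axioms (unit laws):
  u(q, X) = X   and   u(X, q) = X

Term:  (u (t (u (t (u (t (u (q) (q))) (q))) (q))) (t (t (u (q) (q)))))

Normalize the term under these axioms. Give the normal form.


1. (u (t (u (t (u (t (u (q) (q))) (q))) (q))) (t (t (u (q) (q)))))  →  (u (t (t (u (t (u (q) (q))) (q)))) (t (t (u (q) (q)))))
2. (u (t (t (u (t (u (q) (q))) (q)))) (t (t (u (q) (q)))))  →  (u (t (t (t (u (q) (q))))) (t (t (u (q) (q)))))
3. (u (t (t (t (u (q) (q))))) (t (t (u (q) (q)))))  →  (u (t (t (t (q)))) (t (t (u (q) (q)))))
4. (u (t (t (t (q)))) (t (t (u (q) (q)))))  →  (u (t (t (t (q)))) (t (t (q))))

normal form = (u (t (t (t (q)))) (t (t (q))))


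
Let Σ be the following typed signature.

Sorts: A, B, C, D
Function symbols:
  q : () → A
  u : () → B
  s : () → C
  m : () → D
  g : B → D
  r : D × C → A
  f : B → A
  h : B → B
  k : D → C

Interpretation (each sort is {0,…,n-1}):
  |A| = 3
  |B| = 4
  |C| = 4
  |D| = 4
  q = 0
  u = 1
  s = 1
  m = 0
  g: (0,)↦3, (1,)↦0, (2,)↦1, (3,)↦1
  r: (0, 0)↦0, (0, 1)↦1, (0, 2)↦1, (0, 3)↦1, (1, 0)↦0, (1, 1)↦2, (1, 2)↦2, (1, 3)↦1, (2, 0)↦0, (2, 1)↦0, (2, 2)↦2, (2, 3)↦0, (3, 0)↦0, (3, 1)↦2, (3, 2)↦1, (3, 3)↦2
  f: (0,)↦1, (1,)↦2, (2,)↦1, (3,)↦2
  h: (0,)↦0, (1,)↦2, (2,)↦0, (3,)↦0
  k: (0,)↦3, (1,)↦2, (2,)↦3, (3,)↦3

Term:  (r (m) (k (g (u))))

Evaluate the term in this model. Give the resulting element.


value = 1

  m = 0
  u = 1
  (g (u)) = g(1,) = 0
  (k (g (u))) = k(0,) = 3
  (r (m) (k (g (u)))) = r(0, 3) = 1


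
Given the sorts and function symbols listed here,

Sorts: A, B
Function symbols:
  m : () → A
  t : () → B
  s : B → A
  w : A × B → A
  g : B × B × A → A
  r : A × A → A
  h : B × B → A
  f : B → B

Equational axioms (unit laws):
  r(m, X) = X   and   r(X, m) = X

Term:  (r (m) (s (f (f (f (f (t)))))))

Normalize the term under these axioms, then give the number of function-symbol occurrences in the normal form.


1. (r (m) (s (f (f (f (f (t)))))))  →  (s (f (f (f (f (t))))))
normal form: (s (f (f (f (f (t))))))

size = 6


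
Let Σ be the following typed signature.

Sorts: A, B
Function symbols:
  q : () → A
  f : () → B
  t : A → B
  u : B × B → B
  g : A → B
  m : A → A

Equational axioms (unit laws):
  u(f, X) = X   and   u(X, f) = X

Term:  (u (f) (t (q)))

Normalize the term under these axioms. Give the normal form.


1. (u (f) (t (q)))  →  (t (q))

normal form = (t (q))


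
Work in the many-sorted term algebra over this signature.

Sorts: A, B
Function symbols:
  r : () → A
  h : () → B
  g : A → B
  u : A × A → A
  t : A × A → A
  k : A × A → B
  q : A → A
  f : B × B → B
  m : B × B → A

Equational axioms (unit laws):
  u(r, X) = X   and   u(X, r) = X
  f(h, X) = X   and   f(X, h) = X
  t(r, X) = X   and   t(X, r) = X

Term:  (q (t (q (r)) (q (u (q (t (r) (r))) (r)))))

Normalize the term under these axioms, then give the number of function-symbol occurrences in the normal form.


size = 7

1. (q (t (q (r)) (q (u (q (t (r) (r))) (r)))))  →  (q (t (q (r)) (q (q (t (r) (r))))))
2. (q (t (q (r)) (q (q (t (r) (r))))))  →  (q (t (q (r)) (q (q (r)))))
normal form: (q (t (q (r)) (q (q (r)))))
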